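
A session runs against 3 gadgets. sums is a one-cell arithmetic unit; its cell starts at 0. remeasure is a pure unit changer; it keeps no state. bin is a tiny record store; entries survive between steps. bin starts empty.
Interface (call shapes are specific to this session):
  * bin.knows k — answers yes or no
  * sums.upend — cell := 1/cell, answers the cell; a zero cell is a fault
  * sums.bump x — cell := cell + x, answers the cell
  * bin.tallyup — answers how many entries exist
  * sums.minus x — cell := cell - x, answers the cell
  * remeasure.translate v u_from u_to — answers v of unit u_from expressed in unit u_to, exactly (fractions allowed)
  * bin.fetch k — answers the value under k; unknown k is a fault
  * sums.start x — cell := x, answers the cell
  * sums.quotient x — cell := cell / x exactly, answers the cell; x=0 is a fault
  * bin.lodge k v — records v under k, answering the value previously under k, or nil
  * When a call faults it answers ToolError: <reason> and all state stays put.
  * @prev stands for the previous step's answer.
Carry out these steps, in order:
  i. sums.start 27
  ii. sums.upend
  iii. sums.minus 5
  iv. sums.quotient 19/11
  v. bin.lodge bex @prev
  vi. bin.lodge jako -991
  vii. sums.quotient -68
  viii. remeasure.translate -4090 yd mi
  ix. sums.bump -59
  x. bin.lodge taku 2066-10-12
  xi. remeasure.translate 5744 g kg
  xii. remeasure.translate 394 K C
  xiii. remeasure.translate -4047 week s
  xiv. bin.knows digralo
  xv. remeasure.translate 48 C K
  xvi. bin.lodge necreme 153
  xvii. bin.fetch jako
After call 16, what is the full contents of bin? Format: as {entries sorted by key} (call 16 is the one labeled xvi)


>> sums.start(27)
<< 27
>> sums.upend()
<< 1/27
>> sums.minus(5)
<< -134/27
>> sums.quotient(19/11)
<< -1474/513
>> bin.lodge(bex, @prev)
<< nil
>> bin.lodge(jako, -991)
<< nil
>> sums.quotient(-68)
<< 737/17442
>> remeasure.translate(-4090, yd, mi)
<< -409/176
>> sums.bump(-59)
<< -1028341/17442
>> bin.lodge(taku, 2066-10-12)
<< nil
>> remeasure.translate(5744, g, kg)
<< 718/125
>> remeasure.translate(394, K, C)
<< 2417/20
>> remeasure.translate(-4047, week, s)
<< -2447625600
>> bin.knows(digralo)
<< no
>> remeasure.translate(48, C, K)
<< 6423/20
>> bin.lodge(necreme, 153)
<< nil
>> bin.fetch(jako)
<< -991

Answer: {bex=-1474/513, jako=-991, necreme=153, taku=2066-10-12}


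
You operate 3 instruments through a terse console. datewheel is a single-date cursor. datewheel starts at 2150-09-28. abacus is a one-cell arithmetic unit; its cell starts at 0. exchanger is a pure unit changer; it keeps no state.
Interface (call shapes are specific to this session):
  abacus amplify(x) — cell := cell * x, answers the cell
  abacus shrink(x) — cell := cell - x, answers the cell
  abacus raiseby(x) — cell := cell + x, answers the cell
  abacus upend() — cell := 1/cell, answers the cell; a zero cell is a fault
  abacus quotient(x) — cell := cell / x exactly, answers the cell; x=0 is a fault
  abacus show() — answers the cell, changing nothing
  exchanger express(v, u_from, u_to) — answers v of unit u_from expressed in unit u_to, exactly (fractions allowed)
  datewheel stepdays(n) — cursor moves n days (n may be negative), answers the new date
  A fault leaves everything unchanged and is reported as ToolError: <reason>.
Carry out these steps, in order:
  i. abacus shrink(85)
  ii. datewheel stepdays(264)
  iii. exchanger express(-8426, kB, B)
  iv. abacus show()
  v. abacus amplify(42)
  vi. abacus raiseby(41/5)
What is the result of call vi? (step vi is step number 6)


Answer: -17809/5

Derivation:
% 1. abacus shrink(x=85) ~> -85
% 2. datewheel stepdays(n=264) ~> 2151-06-19
% 3. exchanger express(v=-8426, u_from=kB, u_to=B) ~> -8426000
% 4. abacus show() ~> -85
% 5. abacus amplify(x=42) ~> -3570
% 6. abacus raiseby(x=41/5) ~> -17809/5


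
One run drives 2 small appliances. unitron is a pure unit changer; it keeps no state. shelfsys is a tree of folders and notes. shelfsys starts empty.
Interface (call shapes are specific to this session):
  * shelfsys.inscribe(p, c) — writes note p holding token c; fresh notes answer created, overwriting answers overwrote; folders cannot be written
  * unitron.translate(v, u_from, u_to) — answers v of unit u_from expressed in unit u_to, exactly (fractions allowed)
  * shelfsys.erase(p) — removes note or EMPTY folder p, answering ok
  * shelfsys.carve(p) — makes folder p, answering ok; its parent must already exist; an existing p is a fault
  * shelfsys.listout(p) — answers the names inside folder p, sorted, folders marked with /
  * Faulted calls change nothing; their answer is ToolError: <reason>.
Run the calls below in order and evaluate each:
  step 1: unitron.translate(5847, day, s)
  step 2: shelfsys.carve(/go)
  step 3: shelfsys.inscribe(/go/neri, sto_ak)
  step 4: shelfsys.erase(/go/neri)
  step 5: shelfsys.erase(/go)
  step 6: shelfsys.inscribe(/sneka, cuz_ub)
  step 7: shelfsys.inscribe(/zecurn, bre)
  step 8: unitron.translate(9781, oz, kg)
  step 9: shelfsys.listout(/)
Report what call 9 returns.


Step: unitron.translate[v=5847; u_from=day; u_to=s]
Result: 505180800
Step: shelfsys.carve[p=/go]
Result: ok
Step: shelfsys.inscribe[p=/go/neri; c=sto_ak]
Result: created
Step: shelfsys.erase[p=/go/neri]
Result: ok
Step: shelfsys.erase[p=/go]
Result: ok
Step: shelfsys.inscribe[p=/sneka; c=cuz_ub]
Result: created
Step: shelfsys.inscribe[p=/zecurn; c=bre]
Result: created
Step: unitron.translate[v=9781; u_from=oz; u_to=kg]
Result: 443658697097/1600000000
Step: shelfsys.listout[p=/]
Result: [sneka, zecurn]

Answer: [sneka, zecurn]


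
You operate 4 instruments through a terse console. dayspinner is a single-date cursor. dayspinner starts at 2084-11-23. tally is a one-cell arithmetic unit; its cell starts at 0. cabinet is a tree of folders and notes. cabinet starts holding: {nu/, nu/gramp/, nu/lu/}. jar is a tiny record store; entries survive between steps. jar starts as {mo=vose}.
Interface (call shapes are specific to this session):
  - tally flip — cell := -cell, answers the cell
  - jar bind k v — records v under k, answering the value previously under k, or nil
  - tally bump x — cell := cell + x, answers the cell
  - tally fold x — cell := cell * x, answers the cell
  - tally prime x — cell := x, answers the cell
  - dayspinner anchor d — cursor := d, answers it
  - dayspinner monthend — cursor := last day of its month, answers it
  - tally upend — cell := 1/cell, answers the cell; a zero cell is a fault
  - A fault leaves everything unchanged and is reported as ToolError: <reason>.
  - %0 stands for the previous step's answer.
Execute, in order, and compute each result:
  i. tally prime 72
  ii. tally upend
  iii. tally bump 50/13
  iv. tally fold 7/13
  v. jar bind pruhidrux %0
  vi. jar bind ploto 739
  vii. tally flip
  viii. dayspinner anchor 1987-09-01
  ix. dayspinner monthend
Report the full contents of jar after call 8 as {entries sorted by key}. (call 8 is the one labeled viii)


I invoke tally prime(72), and get 72.
I call tally upend, and observe 1/72.
Using tally bump(50/13), and get 3613/936.
Then tally fold(7/13), → 25291/12168.
Invoking jar bind(pruhidrux, %0), — result: nil.
I use jar bind(ploto, 739), → nil.
Next I call tally flip, and see -25291/12168.
I run dayspinner anchor(1987-09-01), and see 1987-09-01.
Using dayspinner monthend(), yielding 1987-09-30.

Answer: {mo=vose, ploto=739, pruhidrux=25291/12168}


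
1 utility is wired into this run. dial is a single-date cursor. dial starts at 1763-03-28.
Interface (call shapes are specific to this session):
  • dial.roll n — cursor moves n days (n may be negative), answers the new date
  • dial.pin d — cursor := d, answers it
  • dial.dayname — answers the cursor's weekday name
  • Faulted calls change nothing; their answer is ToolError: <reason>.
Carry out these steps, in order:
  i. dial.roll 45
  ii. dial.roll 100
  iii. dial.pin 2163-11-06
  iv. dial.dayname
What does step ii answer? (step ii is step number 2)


Answer: 1763-08-20

Derivation:
==> dial.roll(n→45)
<== 1763-05-12
==> dial.roll(n→100)
<== 1763-08-20
==> dial.pin(d→2163-11-06)
<== 2163-11-06
==> dial.dayname()
<== Sunday


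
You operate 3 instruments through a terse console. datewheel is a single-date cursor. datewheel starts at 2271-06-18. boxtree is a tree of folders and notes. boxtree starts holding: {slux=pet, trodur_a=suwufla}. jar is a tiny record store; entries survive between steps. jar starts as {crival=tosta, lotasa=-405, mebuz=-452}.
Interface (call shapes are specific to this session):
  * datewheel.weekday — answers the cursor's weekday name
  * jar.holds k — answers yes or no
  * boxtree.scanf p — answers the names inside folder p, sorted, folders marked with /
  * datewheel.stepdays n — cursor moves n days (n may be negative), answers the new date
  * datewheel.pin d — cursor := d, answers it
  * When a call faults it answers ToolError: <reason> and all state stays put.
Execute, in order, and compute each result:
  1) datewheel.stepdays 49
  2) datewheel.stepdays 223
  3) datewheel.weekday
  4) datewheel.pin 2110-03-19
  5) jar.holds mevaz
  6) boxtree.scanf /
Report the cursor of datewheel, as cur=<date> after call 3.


% datewheel.stepdays(49) => 2271-08-06
% datewheel.stepdays(223) => 2272-03-16
% datewheel.weekday() => Saturday
% datewheel.pin(2110-03-19) => 2110-03-19
% jar.holds(mevaz) => no
% boxtree.scanf(/) => [slux, trodur_a]

Answer: cur=2272-03-16


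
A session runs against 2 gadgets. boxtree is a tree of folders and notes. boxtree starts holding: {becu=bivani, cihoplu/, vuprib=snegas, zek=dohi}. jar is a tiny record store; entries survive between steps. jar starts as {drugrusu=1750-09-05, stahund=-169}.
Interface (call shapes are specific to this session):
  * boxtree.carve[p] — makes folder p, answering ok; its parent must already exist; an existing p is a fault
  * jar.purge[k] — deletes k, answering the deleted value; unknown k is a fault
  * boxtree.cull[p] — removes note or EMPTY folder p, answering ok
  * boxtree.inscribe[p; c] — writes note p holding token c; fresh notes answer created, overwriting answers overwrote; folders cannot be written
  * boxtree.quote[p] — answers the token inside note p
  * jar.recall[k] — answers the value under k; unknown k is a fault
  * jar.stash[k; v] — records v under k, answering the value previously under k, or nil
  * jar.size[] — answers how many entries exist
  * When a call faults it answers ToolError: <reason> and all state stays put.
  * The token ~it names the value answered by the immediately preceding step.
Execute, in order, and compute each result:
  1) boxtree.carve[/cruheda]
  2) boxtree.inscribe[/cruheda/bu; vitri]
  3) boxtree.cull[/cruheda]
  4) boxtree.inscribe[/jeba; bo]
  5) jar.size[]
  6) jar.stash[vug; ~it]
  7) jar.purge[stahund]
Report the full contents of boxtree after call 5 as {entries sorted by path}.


Answer: {becu=bivani, cihoplu/, cruheda/, cruheda/bu=vitri, jeba=bo, vuprib=snegas, zek=dohi}

Derivation:
==> boxtree.carve(p=/cruheda)
<== ok
==> boxtree.inscribe(p=/cruheda/bu, c=vitri)
<== created
==> boxtree.cull(p=/cruheda)
<== ToolError: not empty
==> boxtree.inscribe(p=/jeba, c=bo)
<== created
==> jar.size()
<== 2
==> jar.stash(k=vug, v=~it)
<== nil
==> jar.purge(k=stahund)
<== -169


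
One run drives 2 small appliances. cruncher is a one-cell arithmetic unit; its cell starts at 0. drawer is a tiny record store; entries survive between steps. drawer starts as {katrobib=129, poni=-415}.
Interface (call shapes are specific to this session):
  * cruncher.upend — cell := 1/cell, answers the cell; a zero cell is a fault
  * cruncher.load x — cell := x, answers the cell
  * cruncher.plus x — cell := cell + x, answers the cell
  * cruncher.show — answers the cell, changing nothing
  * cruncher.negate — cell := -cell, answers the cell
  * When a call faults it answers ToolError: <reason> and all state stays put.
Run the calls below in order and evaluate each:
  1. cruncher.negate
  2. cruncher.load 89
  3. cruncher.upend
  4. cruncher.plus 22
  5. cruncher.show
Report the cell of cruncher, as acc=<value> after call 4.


> negate
  0
> load x: 89
  89
> upend
  1/89
> plus x: 22
  1959/89
> show
  1959/89

Answer: acc=1959/89


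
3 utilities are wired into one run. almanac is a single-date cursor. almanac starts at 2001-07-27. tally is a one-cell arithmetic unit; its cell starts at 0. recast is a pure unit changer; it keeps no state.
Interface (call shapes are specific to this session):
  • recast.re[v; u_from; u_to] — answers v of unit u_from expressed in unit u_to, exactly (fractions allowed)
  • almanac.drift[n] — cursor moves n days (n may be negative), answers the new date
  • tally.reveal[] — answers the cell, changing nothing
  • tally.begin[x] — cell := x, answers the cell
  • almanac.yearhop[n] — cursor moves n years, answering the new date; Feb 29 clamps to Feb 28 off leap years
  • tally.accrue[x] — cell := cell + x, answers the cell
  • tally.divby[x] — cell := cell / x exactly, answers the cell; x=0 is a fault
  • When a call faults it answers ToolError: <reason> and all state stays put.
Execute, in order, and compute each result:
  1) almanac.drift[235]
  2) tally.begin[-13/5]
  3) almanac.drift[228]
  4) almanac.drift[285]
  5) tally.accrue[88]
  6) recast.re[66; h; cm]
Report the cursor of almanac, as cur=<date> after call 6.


Answer: cur=2003-08-14

Derivation:
Calling almanac.drift with n→235, and get 2002-03-19.
Using tally.begin with x→-13/5, giving -13/5.
Next I call almanac.drift with n→228, and see 2002-11-02.
I use almanac.drift with n→285, — result: 2003-08-14.
Now I run tally.accrue with x→88, yielding 427/5.
I run recast.re with v→66, u_from→h, u_to→cm, giving ToolError: incompatible units.


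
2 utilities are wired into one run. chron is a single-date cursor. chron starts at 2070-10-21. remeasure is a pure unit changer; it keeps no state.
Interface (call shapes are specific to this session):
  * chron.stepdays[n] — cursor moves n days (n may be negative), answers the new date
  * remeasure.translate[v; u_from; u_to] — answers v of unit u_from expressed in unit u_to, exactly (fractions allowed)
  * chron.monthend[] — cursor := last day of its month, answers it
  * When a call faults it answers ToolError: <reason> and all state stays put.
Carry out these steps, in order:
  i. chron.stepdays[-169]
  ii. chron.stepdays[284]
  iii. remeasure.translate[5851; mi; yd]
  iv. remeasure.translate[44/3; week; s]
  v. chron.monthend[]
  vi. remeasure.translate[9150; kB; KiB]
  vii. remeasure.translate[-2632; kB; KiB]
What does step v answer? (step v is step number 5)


Answer: 2071-02-28

Derivation:
Calling chron.stepdays(n: -169), → 2070-05-05.
Invoking chron.stepdays(n: 284), → 2071-02-13.
I use remeasure.translate(v: 5851, u_from: mi, u_to: yd), and get 10297760.
Invoking remeasure.translate(v: 44/3, u_from: week, u_to: s), giving 8870400.
I run chron.monthend, — result: 2071-02-28.
Then remeasure.translate(v: 9150, u_from: kB, u_to: KiB), giving 571875/64.
I use remeasure.translate(v: -2632, u_from: kB, u_to: KiB), and get -41125/16.


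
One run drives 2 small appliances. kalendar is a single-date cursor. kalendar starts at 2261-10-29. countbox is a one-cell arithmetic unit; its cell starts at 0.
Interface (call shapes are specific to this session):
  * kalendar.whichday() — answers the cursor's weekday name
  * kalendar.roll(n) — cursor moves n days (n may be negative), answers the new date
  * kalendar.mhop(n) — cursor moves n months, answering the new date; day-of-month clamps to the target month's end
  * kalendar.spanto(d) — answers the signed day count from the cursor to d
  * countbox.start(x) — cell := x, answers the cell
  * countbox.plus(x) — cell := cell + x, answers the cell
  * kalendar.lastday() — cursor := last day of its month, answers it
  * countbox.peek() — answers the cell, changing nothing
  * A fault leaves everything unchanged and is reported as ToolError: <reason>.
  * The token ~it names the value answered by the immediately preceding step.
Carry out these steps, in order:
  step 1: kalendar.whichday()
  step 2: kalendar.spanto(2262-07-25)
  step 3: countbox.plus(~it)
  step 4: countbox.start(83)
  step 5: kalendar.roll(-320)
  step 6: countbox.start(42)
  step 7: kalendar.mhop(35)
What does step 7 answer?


Answer: 2263-11-13

Derivation:
-> whichday()
<- Tuesday
-> spanto(d→2262-07-25)
<- 269
-> plus(x→~it)
<- 269
-> start(x→83)
<- 83
-> roll(n→-320)
<- 2260-12-13
-> start(x→42)
<- 42
-> mhop(n→35)
<- 2263-11-13


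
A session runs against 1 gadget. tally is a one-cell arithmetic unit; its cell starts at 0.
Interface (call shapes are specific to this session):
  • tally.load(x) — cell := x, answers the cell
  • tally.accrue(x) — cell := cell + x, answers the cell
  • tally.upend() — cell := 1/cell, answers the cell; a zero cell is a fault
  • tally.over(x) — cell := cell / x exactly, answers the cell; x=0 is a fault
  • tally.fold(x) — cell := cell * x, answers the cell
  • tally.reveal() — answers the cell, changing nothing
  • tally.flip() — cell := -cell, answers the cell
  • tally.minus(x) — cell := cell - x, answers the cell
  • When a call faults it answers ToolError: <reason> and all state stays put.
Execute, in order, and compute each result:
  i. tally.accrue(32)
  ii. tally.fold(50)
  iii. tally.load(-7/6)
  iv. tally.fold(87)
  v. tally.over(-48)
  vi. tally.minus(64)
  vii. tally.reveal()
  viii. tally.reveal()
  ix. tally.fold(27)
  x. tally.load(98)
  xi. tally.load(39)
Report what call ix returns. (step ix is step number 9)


$ tally.accrue x=32
:: 32
$ tally.fold x=50
:: 1600
$ tally.load x=-7/6
:: -7/6
$ tally.fold x=87
:: -203/2
$ tally.over x=-48
:: 203/96
$ tally.minus x=64
:: -5941/96
$ tally.reveal
:: -5941/96
$ tally.reveal
:: -5941/96
$ tally.fold x=27
:: -53469/32
$ tally.load x=98
:: 98
$ tally.load x=39
:: 39

Answer: -53469/32


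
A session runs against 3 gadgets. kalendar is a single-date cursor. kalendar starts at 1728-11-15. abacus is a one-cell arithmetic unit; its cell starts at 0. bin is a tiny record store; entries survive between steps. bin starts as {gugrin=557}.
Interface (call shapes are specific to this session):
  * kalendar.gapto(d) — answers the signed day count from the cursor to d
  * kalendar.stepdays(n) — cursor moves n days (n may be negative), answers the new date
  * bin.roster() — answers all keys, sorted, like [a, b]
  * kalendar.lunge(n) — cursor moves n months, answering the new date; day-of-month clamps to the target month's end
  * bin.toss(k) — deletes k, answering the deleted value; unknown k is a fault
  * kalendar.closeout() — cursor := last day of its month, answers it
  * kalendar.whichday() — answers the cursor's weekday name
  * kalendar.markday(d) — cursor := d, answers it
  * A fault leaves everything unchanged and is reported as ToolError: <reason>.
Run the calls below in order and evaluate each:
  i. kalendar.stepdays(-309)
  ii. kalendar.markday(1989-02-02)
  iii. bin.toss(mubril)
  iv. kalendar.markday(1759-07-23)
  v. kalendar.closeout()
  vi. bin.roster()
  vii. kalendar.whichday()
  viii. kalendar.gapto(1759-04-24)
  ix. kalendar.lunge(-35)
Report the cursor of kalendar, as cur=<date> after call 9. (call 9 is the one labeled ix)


Invoking stepdays using n='-309', and see 1728-01-11.
Calling markday using d='1989-02-02', and see 1989-02-02.
Now I run toss using k='mubril', → ToolError: no such key mubril.
I try markday using d='1759-07-23', and see 1759-07-23.
Calling closeout(), → 1759-07-31.
I run roster, — result: [gugrin].
I run whichday, and observe Tuesday.
Using gapto using d='1759-04-24', — result: -98.
Now I run lunge using n='-35', yielding 1756-08-31.

Answer: cur=1756-08-31


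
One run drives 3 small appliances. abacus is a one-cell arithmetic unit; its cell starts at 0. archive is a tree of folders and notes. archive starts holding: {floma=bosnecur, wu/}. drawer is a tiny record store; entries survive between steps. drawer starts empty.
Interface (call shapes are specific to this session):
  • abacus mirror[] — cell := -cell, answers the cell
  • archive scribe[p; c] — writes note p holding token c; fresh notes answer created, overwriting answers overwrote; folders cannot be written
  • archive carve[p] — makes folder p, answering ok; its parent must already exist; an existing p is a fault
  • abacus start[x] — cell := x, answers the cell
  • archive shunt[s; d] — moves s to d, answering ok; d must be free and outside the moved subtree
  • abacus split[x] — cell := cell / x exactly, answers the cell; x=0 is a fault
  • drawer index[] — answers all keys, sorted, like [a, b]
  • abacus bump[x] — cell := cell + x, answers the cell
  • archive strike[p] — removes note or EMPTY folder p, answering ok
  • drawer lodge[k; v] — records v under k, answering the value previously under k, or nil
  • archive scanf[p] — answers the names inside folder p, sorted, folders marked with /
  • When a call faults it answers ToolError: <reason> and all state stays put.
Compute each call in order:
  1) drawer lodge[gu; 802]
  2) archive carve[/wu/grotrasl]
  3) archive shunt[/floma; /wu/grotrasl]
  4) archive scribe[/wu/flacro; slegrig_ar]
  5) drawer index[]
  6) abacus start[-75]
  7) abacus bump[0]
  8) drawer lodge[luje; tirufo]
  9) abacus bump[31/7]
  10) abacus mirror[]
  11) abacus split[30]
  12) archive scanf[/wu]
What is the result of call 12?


Using drawer lodge passing k→gu, v→802, which returns nil.
I run archive carve passing p→/wu/grotrasl, yielding ok.
I invoke archive shunt passing s→/floma, d→/wu/grotrasl, → ToolError: exists.
Invoking archive scribe passing p→/wu/flacro, c→slegrig_ar, — result: created.
I call drawer index, yielding [gu].
I run abacus start passing x→-75, which returns -75.
Using abacus bump passing x→0, → -75.
Next I call drawer lodge passing k→luje, v→tirufo, → nil.
Then abacus bump passing x→31/7, yielding -494/7.
I run abacus mirror(): 494/7.
Then abacus split passing x→30, and see 247/105.
Invoking archive scanf passing p→/wu, — result: [flacro, grotrasl/].

Answer: [flacro, grotrasl/]


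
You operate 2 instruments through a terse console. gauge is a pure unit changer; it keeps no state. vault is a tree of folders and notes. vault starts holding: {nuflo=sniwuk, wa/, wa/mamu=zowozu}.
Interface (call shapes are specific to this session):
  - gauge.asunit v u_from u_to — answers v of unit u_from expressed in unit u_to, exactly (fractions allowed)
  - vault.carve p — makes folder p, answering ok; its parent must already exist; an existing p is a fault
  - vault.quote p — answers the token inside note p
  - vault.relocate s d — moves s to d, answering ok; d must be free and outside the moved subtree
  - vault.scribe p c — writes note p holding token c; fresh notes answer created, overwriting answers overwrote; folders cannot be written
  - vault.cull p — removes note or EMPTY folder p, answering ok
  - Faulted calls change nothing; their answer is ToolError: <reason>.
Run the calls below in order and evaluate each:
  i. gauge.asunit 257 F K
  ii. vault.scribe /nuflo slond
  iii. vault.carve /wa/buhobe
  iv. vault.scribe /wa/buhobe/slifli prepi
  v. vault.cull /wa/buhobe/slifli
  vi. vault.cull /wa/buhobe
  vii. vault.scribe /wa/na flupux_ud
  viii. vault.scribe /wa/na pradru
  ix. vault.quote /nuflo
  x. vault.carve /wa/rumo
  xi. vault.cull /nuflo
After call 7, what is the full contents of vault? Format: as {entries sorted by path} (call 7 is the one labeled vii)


I use gauge.asunit(257, F, K), which returns 7963/20.
I use vault.scribe(/nuflo, slond), which returns overwrote.
Then vault.carve(/wa/buhobe): ok.
I call vault.scribe(/wa/buhobe/slifli, prepi), and observe created.
Invoking vault.cull(/wa/buhobe/slifli), yielding ok.
Calling vault.cull(/wa/buhobe), — result: ok.
I invoke vault.scribe(/wa/na, flupux_ud): created.
Using vault.scribe(/wa/na, pradru): overwrote.
Using vault.quote(/nuflo), → slond.
Next I call vault.carve(/wa/rumo), and see ok.
I try vault.cull(/nuflo), — result: ok.

Answer: {nuflo=slond, wa/, wa/mamu=zowozu, wa/na=flupux_ud}


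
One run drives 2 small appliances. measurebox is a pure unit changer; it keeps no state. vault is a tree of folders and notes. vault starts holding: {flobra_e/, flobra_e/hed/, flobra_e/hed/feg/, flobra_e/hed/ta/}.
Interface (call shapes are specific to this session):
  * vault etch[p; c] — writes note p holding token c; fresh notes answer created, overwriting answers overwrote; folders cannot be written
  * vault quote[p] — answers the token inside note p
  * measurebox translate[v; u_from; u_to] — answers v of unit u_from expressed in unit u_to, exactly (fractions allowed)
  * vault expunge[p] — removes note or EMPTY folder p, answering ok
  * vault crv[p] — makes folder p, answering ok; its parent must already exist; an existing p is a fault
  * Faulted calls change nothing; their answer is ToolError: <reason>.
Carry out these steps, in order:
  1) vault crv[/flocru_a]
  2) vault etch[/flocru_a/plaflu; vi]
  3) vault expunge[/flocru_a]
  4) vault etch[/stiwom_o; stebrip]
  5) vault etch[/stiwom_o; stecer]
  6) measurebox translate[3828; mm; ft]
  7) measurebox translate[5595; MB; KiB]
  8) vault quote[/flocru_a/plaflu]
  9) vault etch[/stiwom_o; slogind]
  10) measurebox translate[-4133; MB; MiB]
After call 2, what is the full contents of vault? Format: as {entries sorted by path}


Answer: {flobra_e/, flobra_e/hed/, flobra_e/hed/feg/, flobra_e/hed/ta/, flocru_a/, flocru_a/plaflu=vi}

Derivation:
CALL vault crv[/flocru_a]
RET  ok
CALL vault etch[/flocru_a/plaflu; vi]
RET  created
CALL vault expunge[/flocru_a]
RET  ToolError: not empty
CALL vault etch[/stiwom_o; stebrip]
RET  created
CALL vault etch[/stiwom_o; stecer]
RET  overwrote
CALL measurebox translate[3828; mm; ft]
RET  1595/127
CALL measurebox translate[5595; MB; KiB]
RET  87421875/16
CALL vault quote[/flocru_a/plaflu]
RET  vi
CALL vault etch[/stiwom_o; slogind]
RET  overwrote
CALL measurebox translate[-4133; MB; MiB]
RET  -64578125/16384


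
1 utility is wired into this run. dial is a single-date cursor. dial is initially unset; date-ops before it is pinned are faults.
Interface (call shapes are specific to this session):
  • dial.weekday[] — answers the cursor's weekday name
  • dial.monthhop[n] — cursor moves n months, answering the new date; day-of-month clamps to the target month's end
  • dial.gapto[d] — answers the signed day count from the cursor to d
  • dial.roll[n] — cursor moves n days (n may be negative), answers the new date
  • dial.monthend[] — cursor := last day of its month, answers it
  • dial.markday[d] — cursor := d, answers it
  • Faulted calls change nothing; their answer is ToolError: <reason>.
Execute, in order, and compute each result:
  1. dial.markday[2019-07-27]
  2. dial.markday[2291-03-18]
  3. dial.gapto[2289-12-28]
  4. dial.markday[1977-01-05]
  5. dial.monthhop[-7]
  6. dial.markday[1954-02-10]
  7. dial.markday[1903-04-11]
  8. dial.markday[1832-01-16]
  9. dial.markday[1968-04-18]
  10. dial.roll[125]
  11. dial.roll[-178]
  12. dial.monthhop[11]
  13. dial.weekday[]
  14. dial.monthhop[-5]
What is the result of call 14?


~$ markday d→2019-07-27
:: 2019-07-27
~$ markday d→2291-03-18
:: 2291-03-18
~$ gapto d→2289-12-28
:: -445
~$ markday d→1977-01-05
:: 1977-01-05
~$ monthhop n→-7
:: 1976-06-05
~$ markday d→1954-02-10
:: 1954-02-10
~$ markday d→1903-04-11
:: 1903-04-11
~$ markday d→1832-01-16
:: 1832-01-16
~$ markday d→1968-04-18
:: 1968-04-18
~$ roll n→125
:: 1968-08-21
~$ roll n→-178
:: 1968-02-25
~$ monthhop n→11
:: 1969-01-25
~$ weekday
:: Saturday
~$ monthhop n→-5
:: 1968-08-25

Answer: 1968-08-25


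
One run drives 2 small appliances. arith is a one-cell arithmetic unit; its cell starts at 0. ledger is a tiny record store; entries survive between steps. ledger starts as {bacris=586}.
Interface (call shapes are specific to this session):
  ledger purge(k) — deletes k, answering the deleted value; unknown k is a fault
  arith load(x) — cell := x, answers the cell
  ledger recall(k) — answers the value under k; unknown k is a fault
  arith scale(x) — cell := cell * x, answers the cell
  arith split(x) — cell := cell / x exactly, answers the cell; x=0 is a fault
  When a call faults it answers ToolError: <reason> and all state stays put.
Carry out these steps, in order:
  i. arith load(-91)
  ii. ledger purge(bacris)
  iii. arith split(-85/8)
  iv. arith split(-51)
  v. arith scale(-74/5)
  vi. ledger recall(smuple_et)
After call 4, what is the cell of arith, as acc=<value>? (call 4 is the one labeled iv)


Answer: acc=-728/4335

Derivation:
> arith load x=-91
  -91
> ledger purge k=bacris
  586
> arith split x=-85/8
  728/85
> arith split x=-51
  -728/4335
> arith scale x=-74/5
  53872/21675
> ledger recall k=smuple_et
  ToolError: no such key smuple_et


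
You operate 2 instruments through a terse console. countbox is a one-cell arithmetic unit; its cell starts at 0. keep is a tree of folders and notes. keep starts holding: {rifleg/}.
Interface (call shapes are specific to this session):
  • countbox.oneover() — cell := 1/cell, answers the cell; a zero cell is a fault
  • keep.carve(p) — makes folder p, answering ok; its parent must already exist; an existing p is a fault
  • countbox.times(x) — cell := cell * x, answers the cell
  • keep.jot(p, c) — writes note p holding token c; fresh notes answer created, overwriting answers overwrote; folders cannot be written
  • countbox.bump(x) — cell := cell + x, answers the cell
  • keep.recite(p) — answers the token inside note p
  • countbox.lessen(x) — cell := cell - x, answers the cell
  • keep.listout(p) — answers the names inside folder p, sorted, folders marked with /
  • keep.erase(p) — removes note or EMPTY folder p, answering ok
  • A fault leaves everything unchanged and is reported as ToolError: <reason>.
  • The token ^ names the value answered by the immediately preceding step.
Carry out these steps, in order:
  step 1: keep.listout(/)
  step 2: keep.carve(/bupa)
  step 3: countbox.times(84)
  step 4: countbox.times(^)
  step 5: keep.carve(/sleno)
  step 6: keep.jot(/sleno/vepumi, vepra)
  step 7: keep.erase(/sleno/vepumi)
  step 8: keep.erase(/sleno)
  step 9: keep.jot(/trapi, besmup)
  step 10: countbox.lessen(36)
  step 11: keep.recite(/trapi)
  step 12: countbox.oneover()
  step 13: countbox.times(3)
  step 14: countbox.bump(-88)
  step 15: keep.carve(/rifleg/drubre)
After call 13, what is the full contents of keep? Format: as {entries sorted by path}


Answer: {bupa/, rifleg/, trapi=besmup}

Derivation:
[in] keep.listout p='/'
[out] [rifleg/]
[in] keep.carve p='/bupa'
[out] ok
[in] countbox.times x='84'
[out] 0
[in] countbox.times x='^'
[out] 0
[in] keep.carve p='/sleno'
[out] ok
[in] keep.jot p='/sleno/vepumi' c='vepra'
[out] created
[in] keep.erase p='/sleno/vepumi'
[out] ok
[in] keep.erase p='/sleno'
[out] ok
[in] keep.jot p='/trapi' c='besmup'
[out] created
[in] countbox.lessen x='36'
[out] -36
[in] keep.recite p='/trapi'
[out] besmup
[in] countbox.oneover
[out] -1/36
[in] countbox.times x='3'
[out] -1/12
[in] countbox.bump x='-88'
[out] -1057/12
[in] keep.carve p='/rifleg/drubre'
[out] ok


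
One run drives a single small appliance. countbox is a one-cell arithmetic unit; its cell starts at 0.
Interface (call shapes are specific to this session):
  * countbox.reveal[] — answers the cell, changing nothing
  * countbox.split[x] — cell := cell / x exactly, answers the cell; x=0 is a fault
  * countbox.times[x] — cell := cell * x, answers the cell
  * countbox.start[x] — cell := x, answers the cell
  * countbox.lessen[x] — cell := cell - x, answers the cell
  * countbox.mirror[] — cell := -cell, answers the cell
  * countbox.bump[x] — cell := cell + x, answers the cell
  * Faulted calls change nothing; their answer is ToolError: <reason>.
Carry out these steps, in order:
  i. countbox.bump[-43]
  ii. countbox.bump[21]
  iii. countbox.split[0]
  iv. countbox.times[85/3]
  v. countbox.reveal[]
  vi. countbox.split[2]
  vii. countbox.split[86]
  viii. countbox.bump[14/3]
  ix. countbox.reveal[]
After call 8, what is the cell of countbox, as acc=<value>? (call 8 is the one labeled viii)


Answer: acc=269/258

Derivation:
$ countbox.bump -43
:: -43
$ countbox.bump 21
:: -22
$ countbox.split 0
:: ToolError: division by zero
$ countbox.times 85/3
:: -1870/3
$ countbox.reveal
:: -1870/3
$ countbox.split 2
:: -935/3
$ countbox.split 86
:: -935/258
$ countbox.bump 14/3
:: 269/258
$ countbox.reveal
:: 269/258


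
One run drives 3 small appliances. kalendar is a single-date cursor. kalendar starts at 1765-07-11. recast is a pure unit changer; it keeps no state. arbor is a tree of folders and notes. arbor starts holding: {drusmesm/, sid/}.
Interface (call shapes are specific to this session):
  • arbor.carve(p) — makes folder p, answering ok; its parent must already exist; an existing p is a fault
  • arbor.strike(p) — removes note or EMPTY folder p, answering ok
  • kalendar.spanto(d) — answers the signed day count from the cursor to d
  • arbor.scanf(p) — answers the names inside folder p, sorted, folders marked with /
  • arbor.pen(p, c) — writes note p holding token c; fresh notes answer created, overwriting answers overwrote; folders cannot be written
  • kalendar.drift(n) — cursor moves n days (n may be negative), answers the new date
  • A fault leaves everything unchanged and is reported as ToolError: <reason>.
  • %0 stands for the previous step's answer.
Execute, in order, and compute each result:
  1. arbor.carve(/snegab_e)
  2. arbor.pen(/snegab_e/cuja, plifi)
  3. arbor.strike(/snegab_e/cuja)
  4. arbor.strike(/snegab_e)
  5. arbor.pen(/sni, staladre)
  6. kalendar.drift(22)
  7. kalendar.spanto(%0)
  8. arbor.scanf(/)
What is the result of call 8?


>>> arbor.carve p=/snegab_e
:: ok
>>> arbor.pen p=/snegab_e/cuja c=plifi
:: created
>>> arbor.strike p=/snegab_e/cuja
:: ok
>>> arbor.strike p=/snegab_e
:: ok
>>> arbor.pen p=/sni c=staladre
:: created
>>> kalendar.drift n=22
:: 1765-08-02
>>> kalendar.spanto d=%0
:: 0
>>> arbor.scanf p=/
:: [drusmesm/, sid/, sni]

Answer: [drusmesm/, sid/, sni]


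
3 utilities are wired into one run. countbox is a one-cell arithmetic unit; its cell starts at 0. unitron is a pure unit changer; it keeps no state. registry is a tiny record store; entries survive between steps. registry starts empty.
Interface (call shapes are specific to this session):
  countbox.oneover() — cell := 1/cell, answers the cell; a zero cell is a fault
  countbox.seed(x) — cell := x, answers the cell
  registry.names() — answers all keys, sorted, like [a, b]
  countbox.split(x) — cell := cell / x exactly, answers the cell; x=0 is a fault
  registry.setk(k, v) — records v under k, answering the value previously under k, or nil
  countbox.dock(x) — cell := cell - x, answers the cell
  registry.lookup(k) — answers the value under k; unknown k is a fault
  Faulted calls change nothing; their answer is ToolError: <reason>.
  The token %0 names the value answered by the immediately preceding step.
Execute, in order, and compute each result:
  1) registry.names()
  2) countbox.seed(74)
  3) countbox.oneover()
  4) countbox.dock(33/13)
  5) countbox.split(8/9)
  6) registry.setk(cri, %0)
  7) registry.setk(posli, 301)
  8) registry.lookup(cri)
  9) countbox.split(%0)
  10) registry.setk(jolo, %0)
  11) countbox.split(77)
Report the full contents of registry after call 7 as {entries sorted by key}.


Now I run names, and see [].
I use seed with x→74, which returns 74.
I try oneover, → 1/74.
I try dock with x→33/13, and observe -2429/962.
I call split with x→8/9, → -21861/7696.
Using setk with k→cri, v→%0, — result: nil.
Using setk with k→posli, v→301, yielding nil.
Using lookup with k→cri, giving -21861/7696.
I invoke split with x→%0, yielding 1.
Invoking setk with k→jolo, v→%0, which returns nil.
I invoke split with x→77, — result: 1/77.

Answer: {cri=-21861/7696, posli=301}


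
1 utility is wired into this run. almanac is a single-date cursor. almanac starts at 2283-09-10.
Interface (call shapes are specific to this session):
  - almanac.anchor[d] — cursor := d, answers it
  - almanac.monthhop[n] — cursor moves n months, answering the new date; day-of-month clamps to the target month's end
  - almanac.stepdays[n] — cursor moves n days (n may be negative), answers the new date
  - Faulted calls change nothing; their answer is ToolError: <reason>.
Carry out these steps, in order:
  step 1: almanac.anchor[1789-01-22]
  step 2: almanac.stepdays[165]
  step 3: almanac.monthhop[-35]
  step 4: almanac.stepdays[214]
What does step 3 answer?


~$ almanac.anchor d='1789-01-22'
  1789-01-22
~$ almanac.stepdays n='165'
  1789-07-06
~$ almanac.monthhop n='-35'
  1786-08-06
~$ almanac.stepdays n='214'
  1787-03-08

Answer: 1786-08-06


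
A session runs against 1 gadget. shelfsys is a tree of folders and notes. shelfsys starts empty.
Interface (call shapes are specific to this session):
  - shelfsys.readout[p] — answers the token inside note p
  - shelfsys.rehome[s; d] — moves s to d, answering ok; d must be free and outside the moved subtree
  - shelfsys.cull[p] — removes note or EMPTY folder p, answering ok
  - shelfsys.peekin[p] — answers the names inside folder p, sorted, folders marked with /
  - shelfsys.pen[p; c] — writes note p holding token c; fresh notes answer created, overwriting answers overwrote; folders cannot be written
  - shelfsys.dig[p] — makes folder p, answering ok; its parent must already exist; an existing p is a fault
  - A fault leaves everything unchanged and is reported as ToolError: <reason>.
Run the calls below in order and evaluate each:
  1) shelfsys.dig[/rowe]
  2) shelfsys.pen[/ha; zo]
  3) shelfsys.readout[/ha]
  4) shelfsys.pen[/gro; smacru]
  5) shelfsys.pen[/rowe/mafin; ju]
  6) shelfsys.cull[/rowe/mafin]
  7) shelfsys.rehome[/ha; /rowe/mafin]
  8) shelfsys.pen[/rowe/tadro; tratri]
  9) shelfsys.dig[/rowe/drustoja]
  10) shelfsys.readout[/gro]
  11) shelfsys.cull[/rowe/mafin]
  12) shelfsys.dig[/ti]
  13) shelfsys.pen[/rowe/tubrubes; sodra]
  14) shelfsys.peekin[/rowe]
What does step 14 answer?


// dig(/rowe) : ok
// pen(/ha, zo) : created
// readout(/ha) : zo
// pen(/gro, smacru) : created
// pen(/rowe/mafin, ju) : created
// cull(/rowe/mafin) : ok
// rehome(/ha, /rowe/mafin) : ok
// pen(/rowe/tadro, tratri) : created
// dig(/rowe/drustoja) : ok
// readout(/gro) : smacru
// cull(/rowe/mafin) : ok
// dig(/ti) : ok
// pen(/rowe/tubrubes, sodra) : created
// peekin(/rowe) : [drustoja/, tadro, tubrubes]

Answer: [drustoja/, tadro, tubrubes]


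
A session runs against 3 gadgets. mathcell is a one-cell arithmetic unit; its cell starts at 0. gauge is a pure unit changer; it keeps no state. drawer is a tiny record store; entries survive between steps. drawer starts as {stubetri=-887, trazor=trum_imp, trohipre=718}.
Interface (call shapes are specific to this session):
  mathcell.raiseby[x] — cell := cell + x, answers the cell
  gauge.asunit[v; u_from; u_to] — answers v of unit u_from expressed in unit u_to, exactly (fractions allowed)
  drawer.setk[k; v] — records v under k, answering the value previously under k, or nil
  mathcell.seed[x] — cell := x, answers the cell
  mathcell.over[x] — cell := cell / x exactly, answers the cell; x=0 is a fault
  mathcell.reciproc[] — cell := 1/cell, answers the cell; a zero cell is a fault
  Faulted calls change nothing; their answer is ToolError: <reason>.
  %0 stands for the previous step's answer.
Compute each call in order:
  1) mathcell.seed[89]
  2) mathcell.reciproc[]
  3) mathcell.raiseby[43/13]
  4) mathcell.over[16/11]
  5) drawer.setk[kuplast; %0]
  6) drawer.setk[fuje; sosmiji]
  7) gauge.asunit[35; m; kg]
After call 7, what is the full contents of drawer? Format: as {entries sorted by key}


-- seed(x→89) -> 89
-- reciproc() -> 1/89
-- raiseby(x→43/13) -> 3840/1157
-- over(x→16/11) -> 2640/1157
-- setk(k→kuplast, v→%0) -> nil
-- setk(k→fuje, v→sosmiji) -> nil
-- asunit(v→35, u_from→m, u_to→kg) -> ToolError: incompatible units

Answer: {fuje=sosmiji, kuplast=2640/1157, stubetri=-887, trazor=trum_imp, trohipre=718}
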